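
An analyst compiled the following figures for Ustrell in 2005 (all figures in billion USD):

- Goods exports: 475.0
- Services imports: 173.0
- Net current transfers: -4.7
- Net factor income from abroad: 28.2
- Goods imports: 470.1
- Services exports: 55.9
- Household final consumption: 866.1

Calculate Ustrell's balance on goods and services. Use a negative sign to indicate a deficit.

Goods balance = 475.0 - 470.1 = 4.9
Services balance = 55.9 - 173.0 = -117.1
Trade balance (goods + services) = 4.9 + (-117.1) = -112.2

-112.2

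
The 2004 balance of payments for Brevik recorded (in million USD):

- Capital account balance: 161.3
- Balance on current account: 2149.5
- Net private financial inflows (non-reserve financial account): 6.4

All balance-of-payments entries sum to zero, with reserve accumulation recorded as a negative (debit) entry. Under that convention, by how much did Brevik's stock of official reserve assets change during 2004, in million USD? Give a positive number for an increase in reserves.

2317.2

Official reserve transactions balance = -(2149.5 + 161.3 + 6.4) = -2317.2
An accumulation of reserves is recorded as a debit (negative entry), so the change in the stock of reserves is the negative of that balance.
Change in official reserves = -(-2317.2) = 2317.2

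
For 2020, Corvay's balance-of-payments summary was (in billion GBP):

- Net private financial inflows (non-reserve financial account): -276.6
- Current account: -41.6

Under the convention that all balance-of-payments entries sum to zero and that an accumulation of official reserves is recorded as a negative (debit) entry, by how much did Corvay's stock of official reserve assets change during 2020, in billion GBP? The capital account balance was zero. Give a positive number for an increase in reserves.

-318.2

Official reserve transactions balance = -((-41.6) + (-276.6)) = 318.2
An accumulation of reserves is recorded as a debit (negative entry), so the change in the stock of reserves is the negative of that balance.
Change in official reserves = -(318.2) = -318.2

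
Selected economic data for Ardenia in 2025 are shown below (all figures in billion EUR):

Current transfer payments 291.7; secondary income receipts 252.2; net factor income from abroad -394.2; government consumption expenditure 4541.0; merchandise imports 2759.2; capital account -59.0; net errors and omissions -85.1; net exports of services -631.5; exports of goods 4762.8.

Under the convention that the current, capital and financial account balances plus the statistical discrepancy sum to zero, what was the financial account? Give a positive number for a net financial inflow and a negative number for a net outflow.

-794.3

Goods balance = 4762.8 - 2759.2 = 2003.6
Services balance = -631.5
Trade balance (goods + services) = 2003.6 + (-631.5) = 1372.1
Net primary income = -394.2
Net secondary income = 252.2 - 291.7 = -39.5
Current account = 1372.1 + (-394.2) + (-39.5) = 938.4
Financial account = -(938.4 + (-59.0) + (-85.1)) = -794.3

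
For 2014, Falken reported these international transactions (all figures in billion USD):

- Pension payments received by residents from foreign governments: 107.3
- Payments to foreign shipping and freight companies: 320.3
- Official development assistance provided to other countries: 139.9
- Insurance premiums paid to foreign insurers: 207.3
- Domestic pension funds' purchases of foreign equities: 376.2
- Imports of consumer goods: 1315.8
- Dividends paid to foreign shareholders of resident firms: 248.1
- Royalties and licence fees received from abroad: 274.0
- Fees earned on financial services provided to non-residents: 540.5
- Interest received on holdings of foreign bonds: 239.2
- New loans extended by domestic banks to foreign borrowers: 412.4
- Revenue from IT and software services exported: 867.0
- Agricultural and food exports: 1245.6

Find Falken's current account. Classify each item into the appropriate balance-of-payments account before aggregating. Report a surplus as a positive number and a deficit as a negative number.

1042.2

Goods: -1315.8 + 1245.6 = -70.2
Services: 867.0 + 274.0 + 540.5 - 207.3 - 320.3 = 1153.9
Primary income: -248.1 + 239.2 = -8.9
Secondary income: 107.3 - 139.9 = -32.6
Current account = (-70.2) + 1153.9 + (-8.9) + (-32.6) = 1042.2
(Excluded from the current account — financial account: domestic pension funds' purchases of foreign equities 376.2, new loans extended by domestic banks to foreign borrowers 412.4.)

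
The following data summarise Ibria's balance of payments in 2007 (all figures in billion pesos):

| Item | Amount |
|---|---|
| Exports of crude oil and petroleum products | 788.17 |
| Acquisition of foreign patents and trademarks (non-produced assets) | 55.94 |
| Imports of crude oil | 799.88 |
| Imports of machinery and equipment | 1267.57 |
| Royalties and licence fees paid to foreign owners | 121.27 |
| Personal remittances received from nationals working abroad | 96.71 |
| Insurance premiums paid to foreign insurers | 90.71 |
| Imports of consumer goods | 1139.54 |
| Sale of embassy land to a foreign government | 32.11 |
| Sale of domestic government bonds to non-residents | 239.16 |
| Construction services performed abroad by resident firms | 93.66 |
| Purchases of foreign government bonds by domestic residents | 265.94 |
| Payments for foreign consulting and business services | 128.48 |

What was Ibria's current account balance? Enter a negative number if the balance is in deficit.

Goods: -1139.54 + 788.17 - 1267.57 - 799.88 = -2418.82
Services: -128.48 - 90.71 - 121.27 + 93.66 = -246.80
Secondary income: 96.71
Current account = (-2418.82) + (-246.80) + 96.71 = -2568.91
(Excluded from the current account — capital account: acquisition of foreign patents and trademarks (non-produced assets) 55.94, sale of embassy land to a foreign government 32.11; financial account: sale of domestic government bonds to non-residents 239.16, purchases of foreign government bonds by domestic residents 265.94.)

-2568.91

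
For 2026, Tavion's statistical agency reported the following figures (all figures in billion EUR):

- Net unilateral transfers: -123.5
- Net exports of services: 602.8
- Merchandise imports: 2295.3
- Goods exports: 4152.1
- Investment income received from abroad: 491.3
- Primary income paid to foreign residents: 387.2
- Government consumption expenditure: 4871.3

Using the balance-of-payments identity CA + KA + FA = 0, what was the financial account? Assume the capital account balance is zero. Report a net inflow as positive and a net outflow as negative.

Goods balance = 4152.1 - 2295.3 = 1856.8
Services balance = 602.8
Trade balance (goods + services) = 1856.8 + 602.8 = 2459.6
Net primary income = 491.3 - 387.2 = 104.1
Net secondary income = -123.5
Current account = 2459.6 + 104.1 + (-123.5) = 2440.2
Financial account = -(2440.2) = -2440.2

-2440.2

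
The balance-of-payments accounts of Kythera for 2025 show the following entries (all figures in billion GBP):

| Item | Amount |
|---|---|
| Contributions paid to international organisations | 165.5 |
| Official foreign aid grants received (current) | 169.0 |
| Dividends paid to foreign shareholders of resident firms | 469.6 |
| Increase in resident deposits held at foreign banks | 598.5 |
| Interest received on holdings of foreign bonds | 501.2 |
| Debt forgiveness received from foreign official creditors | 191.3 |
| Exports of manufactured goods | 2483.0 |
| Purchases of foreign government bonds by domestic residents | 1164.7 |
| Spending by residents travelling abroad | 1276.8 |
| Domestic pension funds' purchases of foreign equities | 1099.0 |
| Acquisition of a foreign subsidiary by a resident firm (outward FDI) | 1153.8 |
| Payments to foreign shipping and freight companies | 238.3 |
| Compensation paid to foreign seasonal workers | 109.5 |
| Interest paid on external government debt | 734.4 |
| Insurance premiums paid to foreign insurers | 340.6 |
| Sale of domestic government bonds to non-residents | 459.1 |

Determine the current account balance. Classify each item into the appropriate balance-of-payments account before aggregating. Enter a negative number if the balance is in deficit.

Goods: 2483.0
Services: -340.6 - 238.3 - 1276.8 = -1855.7
Primary income: -469.6 - 109.5 - 734.4 + 501.2 = -812.3
Secondary income: 169.0 - 165.5 = 3.5
Current account = 2483.0 + (-1855.7) + (-812.3) + 3.5 = -181.5
(Excluded from the current account — financial account: increase in resident deposits held at foreign banks 598.5, purchases of foreign government bonds by domestic residents 1164.7, domestic pension funds' purchases of foreign equities 1099.0, acquisition of a foreign subsidiary by a resident firm (outward FDI) 1153.8, sale of domestic government bonds to non-residents 459.1; capital account: debt forgiveness received from foreign official creditors 191.3.)

-181.5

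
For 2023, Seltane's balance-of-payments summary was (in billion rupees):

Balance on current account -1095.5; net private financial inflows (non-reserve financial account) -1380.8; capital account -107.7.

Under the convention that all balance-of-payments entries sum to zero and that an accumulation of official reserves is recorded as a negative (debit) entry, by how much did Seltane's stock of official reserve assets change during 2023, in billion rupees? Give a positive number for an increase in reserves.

Official reserve transactions balance = -((-1095.5) + (-107.7) + (-1380.8)) = 2584.0
An accumulation of reserves is recorded as a debit (negative entry), so the change in the stock of reserves is the negative of that balance.
Change in official reserves = -(2584.0) = -2584.0

-2584.0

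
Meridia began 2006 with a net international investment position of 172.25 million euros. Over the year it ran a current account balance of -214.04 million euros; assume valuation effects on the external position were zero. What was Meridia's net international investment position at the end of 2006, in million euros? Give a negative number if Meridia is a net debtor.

With no valuation effects, change in NIIP = current account = -214.04
End-of-year NIIP = 172.25 + (-214.04) = -41.79

-41.79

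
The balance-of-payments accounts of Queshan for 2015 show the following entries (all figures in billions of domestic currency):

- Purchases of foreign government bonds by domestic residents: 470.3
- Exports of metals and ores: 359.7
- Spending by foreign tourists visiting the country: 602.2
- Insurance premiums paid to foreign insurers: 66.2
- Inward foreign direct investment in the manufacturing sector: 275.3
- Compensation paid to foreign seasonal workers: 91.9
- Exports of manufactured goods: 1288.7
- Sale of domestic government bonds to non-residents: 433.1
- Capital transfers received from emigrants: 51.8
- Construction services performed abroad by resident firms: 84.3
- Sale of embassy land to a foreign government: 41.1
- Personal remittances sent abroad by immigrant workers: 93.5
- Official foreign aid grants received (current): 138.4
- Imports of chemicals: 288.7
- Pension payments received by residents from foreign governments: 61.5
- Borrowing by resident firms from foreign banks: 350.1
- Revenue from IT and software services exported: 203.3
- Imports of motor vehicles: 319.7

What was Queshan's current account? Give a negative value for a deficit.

Goods: 359.7 - 288.7 - 319.7 + 1288.7 = 1040.0
Services: 602.2 + 203.3 - 66.2 + 84.3 = 823.6
Primary income: -91.9
Secondary income: 61.5 + 138.4 - 93.5 = 106.4
Current account = 1040.0 + 823.6 + (-91.9) + 106.4 = 1878.1
(Excluded from the current account — financial account: purchases of foreign government bonds by domestic residents 470.3, inward foreign direct investment in the manufacturing sector 275.3, sale of domestic government bonds to non-residents 433.1, borrowing by resident firms from foreign banks 350.1; capital account: capital transfers received from emigrants 51.8, sale of embassy land to a foreign government 41.1.)

1878.1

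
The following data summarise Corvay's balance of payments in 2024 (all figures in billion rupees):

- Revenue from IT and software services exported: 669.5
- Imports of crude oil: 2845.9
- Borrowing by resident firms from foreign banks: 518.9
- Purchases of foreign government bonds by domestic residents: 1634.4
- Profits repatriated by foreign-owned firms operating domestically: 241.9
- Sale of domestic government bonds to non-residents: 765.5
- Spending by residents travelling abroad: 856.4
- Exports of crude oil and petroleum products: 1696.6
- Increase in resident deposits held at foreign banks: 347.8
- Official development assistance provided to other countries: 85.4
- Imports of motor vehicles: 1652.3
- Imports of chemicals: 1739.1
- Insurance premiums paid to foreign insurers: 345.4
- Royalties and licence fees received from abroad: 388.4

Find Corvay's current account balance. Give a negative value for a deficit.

-5011.9

Goods: -1739.1 + 1696.6 - 1652.3 - 2845.9 = -4540.7
Services: 669.5 + 388.4 - 345.4 - 856.4 = -143.9
Primary income: -241.9
Secondary income: -85.4
Current account = (-4540.7) + (-143.9) + (-241.9) + (-85.4) = -5011.9
(Excluded from the current account — financial account: borrowing by resident firms from foreign banks 518.9, purchases of foreign government bonds by domestic residents 1634.4, sale of domestic government bonds to non-residents 765.5, increase in resident deposits held at foreign banks 347.8.)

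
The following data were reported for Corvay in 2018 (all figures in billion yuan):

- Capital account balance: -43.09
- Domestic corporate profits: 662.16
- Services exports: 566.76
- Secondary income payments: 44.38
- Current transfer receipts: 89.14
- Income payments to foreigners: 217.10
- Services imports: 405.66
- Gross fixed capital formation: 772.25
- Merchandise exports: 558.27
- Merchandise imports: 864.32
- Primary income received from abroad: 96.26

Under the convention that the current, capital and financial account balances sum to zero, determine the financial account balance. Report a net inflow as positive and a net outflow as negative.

264.12

Goods balance = 558.27 - 864.32 = -306.05
Services balance = 566.76 - 405.66 = 161.10
Trade balance (goods + services) = -306.05 + 161.10 = -144.95
Net primary income = 96.26 - 217.10 = -120.84
Net secondary income = 89.14 - 44.38 = 44.76
Current account = -144.95 + (-120.84) + 44.76 = -221.03
Financial account = -(-221.03 + (-43.09)) = 264.12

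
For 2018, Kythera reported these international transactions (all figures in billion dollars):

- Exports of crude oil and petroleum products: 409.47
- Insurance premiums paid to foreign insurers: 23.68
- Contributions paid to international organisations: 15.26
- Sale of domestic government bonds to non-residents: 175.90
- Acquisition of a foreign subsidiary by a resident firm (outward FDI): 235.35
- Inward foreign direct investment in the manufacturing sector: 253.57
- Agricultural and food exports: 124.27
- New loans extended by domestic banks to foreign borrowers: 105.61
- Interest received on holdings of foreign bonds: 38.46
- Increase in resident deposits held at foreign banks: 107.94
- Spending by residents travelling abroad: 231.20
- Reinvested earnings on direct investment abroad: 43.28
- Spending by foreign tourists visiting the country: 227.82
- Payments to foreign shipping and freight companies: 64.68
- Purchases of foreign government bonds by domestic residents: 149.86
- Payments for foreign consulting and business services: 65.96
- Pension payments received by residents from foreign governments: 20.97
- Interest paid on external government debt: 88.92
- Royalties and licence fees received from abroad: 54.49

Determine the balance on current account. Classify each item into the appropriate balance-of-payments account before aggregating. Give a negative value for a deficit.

Goods: 124.27 + 409.47 = 533.74
Services: 227.82 - 65.96 + 54.49 - 64.68 - 23.68 - 231.20 = -103.21
Primary income: 38.46 + 43.28 - 88.92 = -7.18
Secondary income: 20.97 - 15.26 = 5.71
Current account = 533.74 + (-103.21) + (-7.18) + 5.71 = 429.06
(Excluded from the current account — financial account: sale of domestic government bonds to non-residents 175.90, acquisition of a foreign subsidiary by a resident firm (outward FDI) 235.35, inward foreign direct investment in the manufacturing sector 253.57, new loans extended by domestic banks to foreign borrowers 105.61, increase in resident deposits held at foreign banks 107.94, purchases of foreign government bonds by domestic residents 149.86.)

429.06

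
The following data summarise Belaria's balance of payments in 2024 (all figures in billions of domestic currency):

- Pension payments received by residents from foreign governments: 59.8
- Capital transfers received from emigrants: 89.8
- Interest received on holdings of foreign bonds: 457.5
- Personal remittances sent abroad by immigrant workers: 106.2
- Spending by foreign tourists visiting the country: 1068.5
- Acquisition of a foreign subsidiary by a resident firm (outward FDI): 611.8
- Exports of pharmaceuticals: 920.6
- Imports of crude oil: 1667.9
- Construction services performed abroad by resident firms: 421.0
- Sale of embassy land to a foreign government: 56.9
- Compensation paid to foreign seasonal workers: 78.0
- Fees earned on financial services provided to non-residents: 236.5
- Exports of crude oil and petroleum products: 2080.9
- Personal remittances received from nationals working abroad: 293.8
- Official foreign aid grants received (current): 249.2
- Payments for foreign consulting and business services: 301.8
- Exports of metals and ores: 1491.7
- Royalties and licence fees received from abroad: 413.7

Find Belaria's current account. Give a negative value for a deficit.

5539.3

Goods: -1667.9 + 1491.7 + 2080.9 + 920.6 = 2825.3
Services: 413.7 + 236.5 + 1068.5 - 301.8 + 421.0 = 1837.9
Primary income: 457.5 - 78.0 = 379.5
Secondary income: -106.2 + 59.8 + 293.8 + 249.2 = 496.6
Current account = 2825.3 + 1837.9 + 379.5 + 496.6 = 5539.3
(Excluded from the current account — capital account: capital transfers received from emigrants 89.8, sale of embassy land to a foreign government 56.9; financial account: acquisition of a foreign subsidiary by a resident firm (outward FDI) 611.8.)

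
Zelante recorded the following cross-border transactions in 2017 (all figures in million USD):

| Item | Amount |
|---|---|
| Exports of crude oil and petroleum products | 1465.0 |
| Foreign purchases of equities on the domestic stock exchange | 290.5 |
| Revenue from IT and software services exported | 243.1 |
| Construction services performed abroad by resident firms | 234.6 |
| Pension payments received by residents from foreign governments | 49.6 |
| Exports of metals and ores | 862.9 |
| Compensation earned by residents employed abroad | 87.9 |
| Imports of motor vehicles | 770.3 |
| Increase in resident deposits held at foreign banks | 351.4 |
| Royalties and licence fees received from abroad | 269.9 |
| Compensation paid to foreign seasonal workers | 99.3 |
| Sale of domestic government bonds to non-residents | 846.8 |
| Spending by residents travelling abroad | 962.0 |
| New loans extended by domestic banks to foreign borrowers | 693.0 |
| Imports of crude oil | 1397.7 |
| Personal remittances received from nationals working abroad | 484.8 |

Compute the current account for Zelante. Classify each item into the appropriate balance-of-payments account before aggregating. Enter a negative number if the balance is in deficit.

468.5

Goods: -1397.7 - 770.3 + 1465.0 + 862.9 = 159.9
Services: 234.6 + 243.1 - 962.0 + 269.9 = -214.4
Primary income: 87.9 - 99.3 = -11.4
Secondary income: 49.6 + 484.8 = 534.4
Current account = 159.9 + (-214.4) + (-11.4) + 534.4 = 468.5
(Excluded from the current account — financial account: foreign purchases of equities on the domestic stock exchange 290.5, increase in resident deposits held at foreign banks 351.4, sale of domestic government bonds to non-residents 846.8, new loans extended by domestic banks to foreign borrowers 693.0.)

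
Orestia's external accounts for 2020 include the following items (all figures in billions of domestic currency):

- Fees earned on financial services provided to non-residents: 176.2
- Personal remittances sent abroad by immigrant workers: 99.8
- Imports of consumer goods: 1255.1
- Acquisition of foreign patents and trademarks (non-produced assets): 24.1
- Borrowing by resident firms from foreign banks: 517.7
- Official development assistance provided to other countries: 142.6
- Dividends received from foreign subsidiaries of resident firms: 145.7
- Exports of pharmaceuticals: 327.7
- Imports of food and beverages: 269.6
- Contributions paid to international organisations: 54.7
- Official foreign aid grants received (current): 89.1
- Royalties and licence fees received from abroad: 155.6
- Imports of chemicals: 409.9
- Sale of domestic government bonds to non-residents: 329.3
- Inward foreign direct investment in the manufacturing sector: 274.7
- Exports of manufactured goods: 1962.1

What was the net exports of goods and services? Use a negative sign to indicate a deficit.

Goods: -409.9 - 1255.1 - 269.6 + 327.7 + 1962.1 = 355.2
Services: 176.2 + 155.6 = 331.8
Trade balance = 355.2 + 331.8 = 687.0
(Excluded from the trade balance — secondary income: personal remittances sent abroad by immigrant workers 99.8, official development assistance provided to other countries 142.6, contributions paid to international organisations 54.7, official foreign aid grants received (current) 89.1; capital account: acquisition of foreign patents and trademarks (non-produced assets) 24.1; financial account: borrowing by resident firms from foreign banks 517.7, sale of domestic government bonds to non-residents 329.3, inward foreign direct investment in the manufacturing sector 274.7; primary income: dividends received from foreign subsidiaries of resident firms 145.7.)

687.0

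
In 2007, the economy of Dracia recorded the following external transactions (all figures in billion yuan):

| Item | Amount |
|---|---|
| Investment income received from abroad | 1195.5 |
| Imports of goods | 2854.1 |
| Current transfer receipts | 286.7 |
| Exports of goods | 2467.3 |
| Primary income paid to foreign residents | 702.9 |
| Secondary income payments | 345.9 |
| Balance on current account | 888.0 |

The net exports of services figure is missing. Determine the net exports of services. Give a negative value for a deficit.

841.4

Current account = goods balance + services balance + net primary income + net secondary income
Sum of the known components = 46.6
Net exports of services = CA - (known components) = 888.0 - 46.6 = 841.4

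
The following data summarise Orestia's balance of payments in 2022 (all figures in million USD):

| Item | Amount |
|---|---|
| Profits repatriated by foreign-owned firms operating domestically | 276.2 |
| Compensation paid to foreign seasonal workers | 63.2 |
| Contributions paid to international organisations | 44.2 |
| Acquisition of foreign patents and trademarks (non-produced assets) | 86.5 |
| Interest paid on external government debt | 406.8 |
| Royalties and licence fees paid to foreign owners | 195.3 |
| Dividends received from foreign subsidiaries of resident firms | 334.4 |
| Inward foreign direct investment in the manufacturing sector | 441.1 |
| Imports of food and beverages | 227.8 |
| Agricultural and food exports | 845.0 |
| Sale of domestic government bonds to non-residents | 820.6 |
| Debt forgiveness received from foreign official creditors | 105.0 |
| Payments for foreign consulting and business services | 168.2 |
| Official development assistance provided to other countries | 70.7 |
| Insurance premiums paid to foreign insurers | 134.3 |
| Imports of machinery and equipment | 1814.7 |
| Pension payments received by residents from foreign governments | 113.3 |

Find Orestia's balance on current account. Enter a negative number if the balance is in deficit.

Goods: 845.0 - 227.8 - 1814.7 = -1197.5
Services: -134.3 - 168.2 - 195.3 = -497.8
Primary income: -276.2 - 63.2 + 334.4 - 406.8 = -411.8
Secondary income: -44.2 - 70.7 + 113.3 = -1.6
Current account = (-1197.5) + (-497.8) + (-411.8) + (-1.6) = -2108.7
(Excluded from the current account — capital account: acquisition of foreign patents and trademarks (non-produced assets) 86.5, debt forgiveness received from foreign official creditors 105.0; financial account: inward foreign direct investment in the manufacturing sector 441.1, sale of domestic government bonds to non-residents 820.6.)

-2108.7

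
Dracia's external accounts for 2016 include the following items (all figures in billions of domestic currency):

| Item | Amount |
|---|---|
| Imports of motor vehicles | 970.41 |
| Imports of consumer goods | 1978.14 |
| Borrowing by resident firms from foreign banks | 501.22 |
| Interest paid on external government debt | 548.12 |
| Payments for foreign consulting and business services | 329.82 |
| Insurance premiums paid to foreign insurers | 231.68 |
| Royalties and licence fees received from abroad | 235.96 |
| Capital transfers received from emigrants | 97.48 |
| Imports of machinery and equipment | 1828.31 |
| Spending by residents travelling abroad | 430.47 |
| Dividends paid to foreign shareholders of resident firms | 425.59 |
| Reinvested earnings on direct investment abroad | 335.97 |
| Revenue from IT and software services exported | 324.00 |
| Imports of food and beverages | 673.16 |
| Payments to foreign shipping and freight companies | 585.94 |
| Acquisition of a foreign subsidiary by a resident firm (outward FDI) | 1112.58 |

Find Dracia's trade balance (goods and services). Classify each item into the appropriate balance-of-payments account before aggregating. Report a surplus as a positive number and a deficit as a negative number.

Goods: -673.16 - 1978.14 - 970.41 - 1828.31 = -5450.02
Services: -430.47 + 324.00 - 329.82 - 231.68 - 585.94 + 235.96 = -1017.95
Trade balance = -5450.02 + (-1017.95) = -6467.97
(Excluded from the trade balance — financial account: borrowing by resident firms from foreign banks 501.22, acquisition of a foreign subsidiary by a resident firm (outward FDI) 1112.58; primary income: interest paid on external government debt 548.12, dividends paid to foreign shareholders of resident firms 425.59, reinvested earnings on direct investment abroad 335.97; capital account: capital transfers received from emigrants 97.48.)

-6467.97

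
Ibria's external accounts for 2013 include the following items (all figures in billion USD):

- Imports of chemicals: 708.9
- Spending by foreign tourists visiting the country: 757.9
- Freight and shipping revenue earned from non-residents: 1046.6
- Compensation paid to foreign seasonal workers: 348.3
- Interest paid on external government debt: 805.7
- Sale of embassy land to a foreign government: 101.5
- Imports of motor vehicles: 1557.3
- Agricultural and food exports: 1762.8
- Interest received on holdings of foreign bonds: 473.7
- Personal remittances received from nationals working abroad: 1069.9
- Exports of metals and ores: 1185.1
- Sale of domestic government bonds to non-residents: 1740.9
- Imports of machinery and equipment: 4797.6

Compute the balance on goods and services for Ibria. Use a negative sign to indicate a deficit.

-2311.4

Goods: 1762.8 + 1185.1 - 708.9 - 4797.6 - 1557.3 = -4115.9
Services: 757.9 + 1046.6 = 1804.5
Trade balance = -4115.9 + 1804.5 = -2311.4
(Excluded from the trade balance — primary income: compensation paid to foreign seasonal workers 348.3, interest paid on external government debt 805.7, interest received on holdings of foreign bonds 473.7; capital account: sale of embassy land to a foreign government 101.5; secondary income: personal remittances received from nationals working abroad 1069.9; financial account: sale of domestic government bonds to non-residents 1740.9.)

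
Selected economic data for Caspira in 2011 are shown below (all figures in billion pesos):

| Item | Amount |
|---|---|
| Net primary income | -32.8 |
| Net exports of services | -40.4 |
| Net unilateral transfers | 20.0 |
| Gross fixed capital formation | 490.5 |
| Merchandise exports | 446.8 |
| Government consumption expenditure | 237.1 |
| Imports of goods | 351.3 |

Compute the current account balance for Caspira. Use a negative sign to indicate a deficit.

Goods balance = 446.8 - 351.3 = 95.5
Services balance = -40.4
Trade balance (goods + services) = 95.5 + (-40.4) = 55.1
Net primary income = -32.8
Net secondary income = 20.0
Current account = 55.1 + (-32.8) + 20.0 = 42.3

42.3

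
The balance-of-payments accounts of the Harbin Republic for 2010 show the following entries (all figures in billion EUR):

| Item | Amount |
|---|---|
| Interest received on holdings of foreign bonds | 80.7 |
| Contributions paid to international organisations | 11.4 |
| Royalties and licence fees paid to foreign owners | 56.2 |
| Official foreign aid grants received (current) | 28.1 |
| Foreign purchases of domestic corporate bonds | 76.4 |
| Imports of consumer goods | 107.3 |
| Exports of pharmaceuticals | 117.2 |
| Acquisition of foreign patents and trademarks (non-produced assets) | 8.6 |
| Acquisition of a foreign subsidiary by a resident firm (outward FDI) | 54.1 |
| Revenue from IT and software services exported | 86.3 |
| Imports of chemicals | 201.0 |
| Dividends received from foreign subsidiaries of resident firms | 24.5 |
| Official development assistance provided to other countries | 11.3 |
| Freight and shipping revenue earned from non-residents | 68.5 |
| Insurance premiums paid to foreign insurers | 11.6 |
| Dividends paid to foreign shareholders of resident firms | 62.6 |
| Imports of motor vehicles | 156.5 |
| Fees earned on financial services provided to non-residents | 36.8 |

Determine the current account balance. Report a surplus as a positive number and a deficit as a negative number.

Goods: -201.0 - 107.3 - 156.5 + 117.2 = -347.6
Services: -11.6 + 68.5 - 56.2 + 36.8 + 86.3 = 123.8
Primary income: 24.5 + 80.7 - 62.6 = 42.6
Secondary income: -11.3 - 11.4 + 28.1 = 5.4
Current account = (-347.6) + 123.8 + 42.6 + 5.4 = -175.8
(Excluded from the current account — financial account: foreign purchases of domestic corporate bonds 76.4, acquisition of a foreign subsidiary by a resident firm (outward FDI) 54.1; capital account: acquisition of foreign patents and trademarks (non-produced assets) 8.6.)

-175.8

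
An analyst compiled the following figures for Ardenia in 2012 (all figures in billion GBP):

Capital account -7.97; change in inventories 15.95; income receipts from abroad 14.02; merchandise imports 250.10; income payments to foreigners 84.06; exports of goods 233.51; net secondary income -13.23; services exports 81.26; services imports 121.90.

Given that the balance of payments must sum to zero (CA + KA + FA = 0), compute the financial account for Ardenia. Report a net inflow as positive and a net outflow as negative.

148.47

Goods balance = 233.51 - 250.10 = -16.59
Services balance = 81.26 - 121.90 = -40.64
Trade balance (goods + services) = -16.59 + (-40.64) = -57.23
Net primary income = 14.02 - 84.06 = -70.04
Net secondary income = -13.23
Current account = -57.23 + (-70.04) + (-13.23) = -140.50
Financial account = -(-140.50 + (-7.97)) = 148.47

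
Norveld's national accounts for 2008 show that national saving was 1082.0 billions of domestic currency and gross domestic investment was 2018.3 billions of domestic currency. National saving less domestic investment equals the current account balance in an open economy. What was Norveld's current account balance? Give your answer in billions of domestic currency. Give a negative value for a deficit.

-936.3

S - I = CA (net lending to the rest of the world).
CA = S - I = 1082.0 - 2018.3 = -936.3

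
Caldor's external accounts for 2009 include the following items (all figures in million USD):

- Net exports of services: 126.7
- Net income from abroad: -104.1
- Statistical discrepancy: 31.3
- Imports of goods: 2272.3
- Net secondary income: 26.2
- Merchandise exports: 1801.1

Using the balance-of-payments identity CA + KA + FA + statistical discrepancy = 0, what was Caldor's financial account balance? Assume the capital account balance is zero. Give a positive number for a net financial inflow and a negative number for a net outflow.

Goods balance = 1801.1 - 2272.3 = -471.2
Services balance = 126.7
Trade balance (goods + services) = -471.2 + 126.7 = -344.5
Net primary income = -104.1
Net secondary income = 26.2
Current account = -344.5 + (-104.1) + 26.2 = -422.4
Financial account = -(-422.4 + 31.3) = 391.1

391.1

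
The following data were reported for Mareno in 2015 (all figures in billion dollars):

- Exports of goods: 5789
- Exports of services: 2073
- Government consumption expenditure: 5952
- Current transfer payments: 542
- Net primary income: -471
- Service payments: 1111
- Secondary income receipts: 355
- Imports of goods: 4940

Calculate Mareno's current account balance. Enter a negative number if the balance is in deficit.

1153

Goods balance = 5789 - 4940 = 849
Services balance = 2073 - 1111 = 962
Trade balance (goods + services) = 849 + 962 = 1811
Net primary income = -471
Net secondary income = 355 - 542 = -187
Current account = 1811 + (-471) + (-187) = 1153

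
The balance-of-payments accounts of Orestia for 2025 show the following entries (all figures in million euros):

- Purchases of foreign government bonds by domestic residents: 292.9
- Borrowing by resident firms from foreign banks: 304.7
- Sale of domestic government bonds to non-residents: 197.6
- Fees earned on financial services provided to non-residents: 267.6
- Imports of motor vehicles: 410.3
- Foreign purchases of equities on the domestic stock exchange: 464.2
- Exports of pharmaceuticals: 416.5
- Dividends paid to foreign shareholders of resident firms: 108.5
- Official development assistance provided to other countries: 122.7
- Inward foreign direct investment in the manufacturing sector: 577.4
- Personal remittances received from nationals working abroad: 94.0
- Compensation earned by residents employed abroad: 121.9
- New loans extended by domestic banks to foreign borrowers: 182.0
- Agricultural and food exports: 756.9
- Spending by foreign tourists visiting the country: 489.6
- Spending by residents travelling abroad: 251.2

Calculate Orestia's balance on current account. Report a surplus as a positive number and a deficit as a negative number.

Goods: -410.3 + 756.9 + 416.5 = 763.1
Services: 489.6 - 251.2 + 267.6 = 506.0
Primary income: 121.9 - 108.5 = 13.4
Secondary income: 94.0 - 122.7 = -28.7
Current account = 763.1 + 506.0 + 13.4 + (-28.7) = 1253.8
(Excluded from the current account — financial account: purchases of foreign government bonds by domestic residents 292.9, borrowing by resident firms from foreign banks 304.7, sale of domestic government bonds to non-residents 197.6, foreign purchases of equities on the domestic stock exchange 464.2, inward foreign direct investment in the manufacturing sector 577.4, new loans extended by domestic banks to foreign borrowers 182.0.)

1253.8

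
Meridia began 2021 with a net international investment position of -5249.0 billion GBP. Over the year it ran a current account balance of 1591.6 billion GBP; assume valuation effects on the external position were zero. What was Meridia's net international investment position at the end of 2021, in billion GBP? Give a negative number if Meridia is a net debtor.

-3657.4

With no valuation effects, change in NIIP = current account = 1591.6
End-of-year NIIP = -5249.0 + 1591.6 = -3657.4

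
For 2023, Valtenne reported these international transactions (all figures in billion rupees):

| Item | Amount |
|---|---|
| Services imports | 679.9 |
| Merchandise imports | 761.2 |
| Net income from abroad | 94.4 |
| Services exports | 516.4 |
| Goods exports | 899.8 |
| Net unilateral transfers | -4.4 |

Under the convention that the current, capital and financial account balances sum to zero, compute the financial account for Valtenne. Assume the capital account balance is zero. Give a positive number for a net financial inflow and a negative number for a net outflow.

-65.1

Goods balance = 899.8 - 761.2 = 138.6
Services balance = 516.4 - 679.9 = -163.5
Trade balance (goods + services) = 138.6 + (-163.5) = -24.9
Net primary income = 94.4
Net secondary income = -4.4
Current account = -24.9 + 94.4 + (-4.4) = 65.1
Financial account = -(65.1) = -65.1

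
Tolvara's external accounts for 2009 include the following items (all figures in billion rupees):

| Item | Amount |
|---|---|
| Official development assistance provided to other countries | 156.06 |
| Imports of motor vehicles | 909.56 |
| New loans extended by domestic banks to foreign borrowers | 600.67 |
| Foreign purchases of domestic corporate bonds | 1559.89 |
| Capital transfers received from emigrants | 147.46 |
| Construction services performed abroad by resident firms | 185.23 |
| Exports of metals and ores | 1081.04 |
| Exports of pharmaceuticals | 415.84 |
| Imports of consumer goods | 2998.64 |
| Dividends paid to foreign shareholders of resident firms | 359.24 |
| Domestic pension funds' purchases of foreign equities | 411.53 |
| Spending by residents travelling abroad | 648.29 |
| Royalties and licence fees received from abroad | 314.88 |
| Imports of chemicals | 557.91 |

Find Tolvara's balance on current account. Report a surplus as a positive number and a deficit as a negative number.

Goods: 1081.04 - 2998.64 - 557.91 + 415.84 - 909.56 = -2969.23
Services: 314.88 - 648.29 + 185.23 = -148.18
Primary income: -359.24
Secondary income: -156.06
Current account = (-2969.23) + (-148.18) + (-359.24) + (-156.06) = -3632.71
(Excluded from the current account — financial account: new loans extended by domestic banks to foreign borrowers 600.67, foreign purchases of domestic corporate bonds 1559.89, domestic pension funds' purchases of foreign equities 411.53; capital account: capital transfers received from emigrants 147.46.)

-3632.71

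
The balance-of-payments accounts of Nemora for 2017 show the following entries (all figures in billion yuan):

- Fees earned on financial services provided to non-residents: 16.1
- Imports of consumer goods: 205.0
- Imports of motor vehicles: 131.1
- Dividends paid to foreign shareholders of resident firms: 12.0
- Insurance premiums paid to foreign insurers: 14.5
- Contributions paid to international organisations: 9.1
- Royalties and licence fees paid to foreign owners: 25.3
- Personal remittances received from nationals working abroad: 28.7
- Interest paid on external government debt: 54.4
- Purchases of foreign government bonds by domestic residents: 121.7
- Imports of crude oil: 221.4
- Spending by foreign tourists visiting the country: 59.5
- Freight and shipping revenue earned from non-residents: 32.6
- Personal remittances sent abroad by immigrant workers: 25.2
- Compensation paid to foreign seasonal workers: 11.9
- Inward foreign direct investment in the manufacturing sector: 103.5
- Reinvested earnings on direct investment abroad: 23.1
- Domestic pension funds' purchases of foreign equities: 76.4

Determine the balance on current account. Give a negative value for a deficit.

Goods: -131.1 - 205.0 - 221.4 = -557.5
Services: -14.5 + 59.5 + 16.1 + 32.6 - 25.3 = 68.4
Primary income: -11.9 - 54.4 + 23.1 - 12.0 = -55.2
Secondary income: -9.1 - 25.2 + 28.7 = -5.6
Current account = (-557.5) + 68.4 + (-55.2) + (-5.6) = -549.9
(Excluded from the current account — financial account: purchases of foreign government bonds by domestic residents 121.7, inward foreign direct investment in the manufacturing sector 103.5, domestic pension funds' purchases of foreign equities 76.4.)

-549.9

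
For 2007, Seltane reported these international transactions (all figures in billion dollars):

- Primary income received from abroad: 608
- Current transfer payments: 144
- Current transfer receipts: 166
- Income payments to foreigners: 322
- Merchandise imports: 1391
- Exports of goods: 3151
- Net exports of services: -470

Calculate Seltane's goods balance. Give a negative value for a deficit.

1760

Goods balance = 3151 - 1391 = 1760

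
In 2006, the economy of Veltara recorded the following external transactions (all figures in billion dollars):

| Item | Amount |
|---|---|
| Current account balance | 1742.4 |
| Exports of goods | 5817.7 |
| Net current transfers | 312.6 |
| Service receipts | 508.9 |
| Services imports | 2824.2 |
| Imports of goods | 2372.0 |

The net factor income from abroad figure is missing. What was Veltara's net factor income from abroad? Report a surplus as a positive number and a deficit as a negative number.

299.4

Current account = goods balance + services balance + net primary income + net secondary income
Sum of the known components = 1443.0
Net factor income from abroad = CA - (known components) = 1742.4 - 1443.0 = 299.4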